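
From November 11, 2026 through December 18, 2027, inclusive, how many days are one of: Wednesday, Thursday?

116

November 11, 2026 is a Wednesday.
The range spans 403 days (inclusive of both endpoints).
403 = 7 × 57 + 4, so there are 57 full weeks plus 4 extra days.
Each full week contributes 2 days from the set (Wed, Thu): 57 × 2 = 114.
The 4 extra days are Wednesday, Thursday, Friday, Saturday — 2 of them qualify.
Total: 114 + 2 = 116.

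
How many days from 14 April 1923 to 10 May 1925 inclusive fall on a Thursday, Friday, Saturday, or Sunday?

434

14 April 1923 is a Saturday.
That's 758 days from start to end, counting both.
758 = 7 × 108 + 2, so there are 108 full weeks plus 2 extra days.
Each full week contributes 4 days from the set (Thu, Fri, Sat, Sun): 108 × 4 = 432.
The 2 extra days are Saturday, Sunday — 2 of them qualify.
Total: 432 + 2 = 434.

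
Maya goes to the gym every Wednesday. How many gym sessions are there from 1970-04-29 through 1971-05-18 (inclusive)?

55

1970-04-29 is a Wednesday.
The range spans 385 days (inclusive of both endpoints).
385 = 7 × 55, so the span is exactly 55 full weeks.
Each full week contributes one Wednesday: 55 so far.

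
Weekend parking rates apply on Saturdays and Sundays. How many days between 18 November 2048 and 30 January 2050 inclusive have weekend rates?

126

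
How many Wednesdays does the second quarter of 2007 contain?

13

1 April 2007 is a Sunday.
The range spans 91 days (inclusive of both endpoints).
91 = 7 × 13, so the span is exactly 13 full weeks.
Each full week contributes one Wednesday: 13 so far.
Total: 13.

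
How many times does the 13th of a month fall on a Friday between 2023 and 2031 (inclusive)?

Friday-the-13ths by year:
2023: Jan, Oct
2024: Sep, Dec
2025: Jun
2026: Feb, Mar, Nov
2027: Aug
2028: Oct
2029: Apr, Jul
2030: Sep, Dec
2031: Jun

15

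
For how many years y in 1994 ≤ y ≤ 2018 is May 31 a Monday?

3

Day of week of May 31 in each year:
1994: Tue, 1995: Wed, 1996: Fri, 1997: Sat, 1998: Sun, 1999: Mon ✓, 2000: Wed, 2001: Thu, 2002: Fri, 2003: Sat, 2004: Mon ✓, 2005: Tue, 2006: Wed, 2007: Thu, 2008: Sat, 2009: Sun, 2010: Mon ✓, 2011: Tue, 2012: Thu, 2013: Fri, 2014: Sat, 2015: Sun, 2016: Tue, 2017: Wed, 2018: Thu
Mondays: 1999, 2004, 2010.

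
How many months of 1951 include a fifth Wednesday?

4

A month has five Wednesdays exactly when Wednesday falls within its first (length − 28) days.
Jan: 31 days, starts Mon → 5 of Mon, Tue, Wed ✓
Feb: 28 days, starts Thu → 5 of (none)
Mar: 31 days, starts Thu → 5 of Thu, Fri, Sat
Apr: 30 days, starts Sun → 5 of Sun, Mon
May: 31 days, starts Tue → 5 of Tue, Wed, Thu ✓
Jun: 30 days, starts Fri → 5 of Fri, Sat
Jul: 31 days, starts Sun → 5 of Sun, Mon, Tue
Aug: 31 days, starts Wed → 5 of Wed, Thu, Fri ✓
Sep: 30 days, starts Sat → 5 of Sat, Sun
Oct: 31 days, starts Mon → 5 of Mon, Tue, Wed ✓
Nov: 30 days, starts Thu → 5 of Thu, Fri
Dec: 31 days, starts Sat → 5 of Sat, Sun, Mon
Months with five Wednesdays: Jan, May, Aug, Oct.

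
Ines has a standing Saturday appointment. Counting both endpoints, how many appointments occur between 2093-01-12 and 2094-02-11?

2093-01-12 is a Monday.
The range spans 396 days (inclusive of both endpoints).
396 = 7 × 56 + 4, so there are 56 full weeks plus 4 extra days.
Each full week contributes one Saturday: 56 so far.
The 4 extra days are Monday, Tuesday, Wednesday, Thursday — none qualify.
Total: 56 + 0 = 56.

56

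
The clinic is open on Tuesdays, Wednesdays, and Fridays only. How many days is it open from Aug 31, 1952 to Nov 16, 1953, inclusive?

Aug 31, 1952 is a Sunday.
The range spans 443 days (inclusive of both endpoints).
443 = 7 × 63 + 2, so there are 63 full weeks plus 2 extra days.
Each full week contributes 3 days from the set (Tue, Wed, Fri): 63 × 3 = 189.
The 2 extra days are Sun, Mon — none qualify.
Total: 189 + 0 = 189.

189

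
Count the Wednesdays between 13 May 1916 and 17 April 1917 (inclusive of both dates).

13 May 1916 is a Saturday.
The range spans 340 days (inclusive of both endpoints).
340 = 7 × 48 + 4, so there are 48 full weeks plus 4 extra days.
Each full week contributes one Wednesday: 48 so far.
The 4 extra days are Saturday, Sunday, Monday, Tuesday — none qualify.
Total: 48 + 0 = 48.

48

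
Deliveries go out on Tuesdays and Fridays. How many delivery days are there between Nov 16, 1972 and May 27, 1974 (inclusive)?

159

Nov 16, 1972 is a Thursday.
From Nov 16, 1972 to May 27, 1974 is 558 days inclusive.
558 = 7 × 79 + 5, so there are 79 full weeks plus 5 extra days.
Each full week contributes 2 days from the set (Tue, Fri): 79 × 2 = 158.
The 5 extra days are Thursday, Friday, Saturday, Sunday, Monday — 1 of them qualifies.
Total: 158 + 1 = 159.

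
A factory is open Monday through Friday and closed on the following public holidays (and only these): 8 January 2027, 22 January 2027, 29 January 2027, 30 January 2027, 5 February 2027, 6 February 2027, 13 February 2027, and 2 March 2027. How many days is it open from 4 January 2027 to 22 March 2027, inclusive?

51 business days

4 January 2027 is a Monday.
That's 78 days from start to end, counting both.
78 = 7 × 11 + 1, so there are 11 full weeks plus 1 extra day.
Each full week contributes 5 weekdays (Mon–Fri): 11 × 5 = 55.
The 1 extra day is Mon — 1 of them qualifies.
Total: 55 + 1 = 56.
Holidays: 8 January 2027 (Fri); 22 January 2027 (Fri); 29 January 2027 (Fri); 30 January 2027 (Sat); 5 February 2027 (Fri); 6 February 2027 (Sat); 13 February 2027 (Sat); 2 March 2027 (Tue).
5 of the 8 holidays fall on weekdays; the rest are weekends and were already excluded.
Business days: 56 − 5 = 51.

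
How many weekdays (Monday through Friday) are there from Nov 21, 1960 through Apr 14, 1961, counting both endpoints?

105

Nov 21, 1960 is a Monday.
From Nov 21, 1960 to Apr 14, 1961 is 145 days inclusive.
145 = 7 × 20 + 5, so there are 20 full weeks plus 5 extra days.
Each full week contributes 5 weekdays (Mon–Fri): 20 × 5 = 100.
The 5 extra days are Mon, Tue, Wed, Thu, Fri — 5 of them qualify.
Total: 100 + 5 = 105.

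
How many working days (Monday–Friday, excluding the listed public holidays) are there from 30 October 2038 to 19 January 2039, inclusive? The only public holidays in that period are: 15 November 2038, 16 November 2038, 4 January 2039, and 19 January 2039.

54 working days

30 October 2038 is a Saturday.
That's 82 days from start to end, counting both.
82 = 7 × 11 + 5, so there are 11 full weeks plus 5 extra days.
Each full week contributes 5 weekdays (Mon–Fri): 11 × 5 = 55.
The 5 extra days are Saturday, Sunday, Monday, Tuesday, Wednesday — 3 of them qualify.
Total: 55 + 3 = 58.
Holidays: 15 November 2038 (Mon); 16 November 2038 (Tue); 4 January 2039 (Tue); 19 January 2039 (Wed).
All 4 holidays fall on weekdays, so subtract 4.
Business days: 58 − 4 = 54.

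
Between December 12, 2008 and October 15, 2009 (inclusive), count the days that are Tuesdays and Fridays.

December 12, 2008 is a Friday.
From December 12, 2008 to October 15, 2009 is 308 days inclusive.
308 = 7 × 44, so the span is exactly 44 full weeks.
Each full week contributes 2 days from the set (Tue, Fri): 44 × 2 = 88.

88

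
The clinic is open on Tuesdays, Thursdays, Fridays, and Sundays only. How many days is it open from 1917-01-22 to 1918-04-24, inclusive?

261

1917-01-22 is a Monday.
The range spans 458 days (inclusive of both endpoints).
458 = 7 × 65 + 3, so there are 65 full weeks plus 3 extra days.
Each full week contributes 4 days from the set (Tue, Thu, Fri, Sun): 65 × 4 = 260.
The 3 extra days are Monday, Tuesday, Wednesday — 1 of them qualifies.
Total: 260 + 1 = 261.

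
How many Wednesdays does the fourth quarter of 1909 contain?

1909-10-01 is a Friday.
From 1909-10-01 to 1909-12-31 is 92 days inclusive.
92 = 7 × 13 + 1, so there are 13 full weeks plus 1 extra day.
Each full week contributes one Wednesday: 13 so far.
The 1 extra day is Fri — none qualify.
Total: 13 + 0 = 13.

13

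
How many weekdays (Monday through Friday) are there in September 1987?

1987-09-01 is a Tuesday.
That's 30 days from start to end, counting both.
30 = 7 × 4 + 2, so there are 4 full weeks plus 2 extra days.
Each full week contributes 5 weekdays (Mon–Fri): 4 × 5 = 20.
The 2 extra days are Tue, Wed — 2 of them qualify.
Total: 20 + 2 = 22.

22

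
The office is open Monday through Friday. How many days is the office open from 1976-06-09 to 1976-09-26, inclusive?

1976-06-09 is a Wednesday.
That's 110 days from start to end, counting both.
110 = 7 × 15 + 5, so there are 15 full weeks plus 5 extra days.
Each full week contributes 5 weekdays (Mon–Fri): 15 × 5 = 75.
The 5 extra days are Wed, Thu, Fri, Sat, Sun — 3 of them qualify.
Total: 75 + 3 = 78.

78 weekdays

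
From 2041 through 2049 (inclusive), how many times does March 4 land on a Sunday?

1

Day of week of March 4 in each year:
2041: Mon, 2042: Tue, 2043: Wed, 2044: Fri, 2045: Sat, 2046: Sun ✓, 2047: Mon, 2048: Wed, 2049: Thu
Sundays: 2046.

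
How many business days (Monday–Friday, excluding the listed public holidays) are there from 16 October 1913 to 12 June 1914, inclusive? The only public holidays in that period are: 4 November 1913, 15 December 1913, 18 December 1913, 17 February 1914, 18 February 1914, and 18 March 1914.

16 October 1913 is a Thursday.
That's 240 days from start to end, counting both.
240 = 7 × 34 + 2, so there are 34 full weeks plus 2 extra days.
Each full week contributes 5 weekdays (Mon–Fri): 34 × 5 = 170.
The 2 extra days are Thu, Fri — 2 of them qualify.
Total: 170 + 2 = 172.
Holidays: 4 November 1913 (Tue); 15 December 1913 (Mon); 18 December 1913 (Thu); 17 February 1914 (Tue); 18 February 1914 (Wed); 18 March 1914 (Wed).
All 6 holidays fall on weekdays, so subtract 6.
Business days: 172 − 6 = 166.

166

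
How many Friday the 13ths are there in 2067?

The 13th falls on a Friday when the month's 13th has weekday Fri.
Jan 13 is Thu; Feb 13 is Sun; Mar 13 is Sun; Apr 13 is Wed; May 13 is Fri ✓; Jun 13 is Mon; Jul 13 is Wed; Aug 13 is Sat; Sep 13 is Tue; Oct 13 is Thu; Nov 13 is Sun; Dec 13 is Tue.
Friday the 13ths: May.

1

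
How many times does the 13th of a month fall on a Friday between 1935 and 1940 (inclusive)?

10

Friday-the-13ths by year:
1935: Sep, Dec
1936: Mar, Nov
1937: Aug
1938: May
1939: Jan, Oct
1940: Sep, Dec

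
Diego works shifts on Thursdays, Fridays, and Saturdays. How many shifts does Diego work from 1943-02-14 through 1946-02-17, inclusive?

1943-02-14 is a Sunday.
From 1943-02-14 to 1946-02-17 is 1100 days inclusive.
1100 = 7 × 157 + 1, so there are 157 full weeks plus 1 extra day.
Each full week contributes 3 days from the set (Thu, Fri, Sat): 157 × 3 = 471.
The 1 extra day is Sun — none qualify.
Total: 471 + 0 = 471.

471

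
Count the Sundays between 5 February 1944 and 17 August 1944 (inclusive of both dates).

5 February 1944 is a Saturday.
That's 195 days from start to end, counting both.
195 = 7 × 27 + 6, so there are 27 full weeks plus 6 extra days.
Each full week contributes one Sunday: 27 so far.
The 6 extra days are Saturday, Sunday, Monday, Tuesday, Wednesday, Thursday — 1 of them qualifies.
Total: 27 + 1 = 28.

28 Sundays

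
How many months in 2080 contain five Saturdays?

4

A month has five Saturdays exactly when Saturday falls within its first (length − 28) days.
Jan: 31 days, starts Mon → 5 of Mon, Tue, Wed
Feb: 29 days, starts Thu → 5 of Thu
Mar: 31 days, starts Fri → 5 of Fri, Sat, Sun ✓
Apr: 30 days, starts Mon → 5 of Mon, Tue
May: 31 days, starts Wed → 5 of Wed, Thu, Fri
Jun: 30 days, starts Sat → 5 of Sat, Sun ✓
Jul: 31 days, starts Mon → 5 of Mon, Tue, Wed
Aug: 31 days, starts Thu → 5 of Thu, Fri, Sat ✓
Sep: 30 days, starts Sun → 5 of Sun, Mon
Oct: 31 days, starts Tue → 5 of Tue, Wed, Thu
Nov: 30 days, starts Fri → 5 of Fri, Sat ✓
Dec: 31 days, starts Sun → 5 of Sun, Mon, Tue
Months with five Saturdays: Mar, Jun, Aug, Nov.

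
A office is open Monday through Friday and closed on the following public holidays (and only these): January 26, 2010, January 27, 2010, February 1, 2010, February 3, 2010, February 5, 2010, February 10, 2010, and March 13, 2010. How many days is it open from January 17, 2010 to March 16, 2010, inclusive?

January 17, 2010 is a Sunday.
The range spans 59 days (inclusive of both endpoints).
59 = 7 × 8 + 3, so there are 8 full weeks plus 3 extra days.
Each full week contributes 5 weekdays (Mon–Fri): 8 × 5 = 40.
The 3 extra days are Sun, Mon, Tue — 2 of them qualify.
Total: 40 + 2 = 42.
Holidays: January 26, 2010 (Tue); January 27, 2010 (Wed); February 1, 2010 (Mon); February 3, 2010 (Wed); February 5, 2010 (Fri); February 10, 2010 (Wed); March 13, 2010 (Sat).
6 of the 7 holidays fall on weekdays; the rest are weekends and were already excluded.
Business days: 42 − 6 = 36.

36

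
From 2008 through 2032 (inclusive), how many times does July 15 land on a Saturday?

3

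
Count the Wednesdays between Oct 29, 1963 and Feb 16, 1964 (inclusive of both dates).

Oct 29, 1963 is a Tuesday.
From Oct 29, 1963 to Feb 16, 1964 is 111 days inclusive.
111 = 7 × 15 + 6, so there are 15 full weeks plus 6 extra days.
Each full week contributes one Wednesday: 15 so far.
The 6 extra days are Tue, Wed, Thu, Fri, Sat, Sun — 1 of them qualifies.
Total: 15 + 1 = 16.

16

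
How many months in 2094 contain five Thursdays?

4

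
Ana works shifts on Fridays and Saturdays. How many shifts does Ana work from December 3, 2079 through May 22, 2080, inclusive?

December 3, 2079 is a Sunday.
That's 172 days from start to end, counting both.
172 = 7 × 24 + 4, so there are 24 full weeks plus 4 extra days.
Each full week contributes 2 days from the set (Fri, Sat): 24 × 2 = 48.
The 4 extra days are Sun, Mon, Tue, Wed — none qualify.
Total: 48 + 0 = 48.

48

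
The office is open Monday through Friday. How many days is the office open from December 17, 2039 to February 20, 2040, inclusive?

December 17, 2039 is a Saturday.
The range spans 66 days (inclusive of both endpoints).
66 = 7 × 9 + 3, so there are 9 full weeks plus 3 extra days.
Each full week contributes 5 weekdays (Mon–Fri): 9 × 5 = 45.
The 3 extra days are Sat, Sun, Mon — 1 of them qualifies.
Total: 45 + 1 = 46.

46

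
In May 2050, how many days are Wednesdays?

May 1, 2050 is a Sunday.
The range spans 31 days (inclusive of both endpoints).
31 = 7 × 4 + 3, so there are 4 full weeks plus 3 extra days.
Each full week contributes one Wednesday: 4 so far.
The 3 extra days are Sunday, Monday, Tuesday — none qualify.
Total: 4 + 0 = 4.

4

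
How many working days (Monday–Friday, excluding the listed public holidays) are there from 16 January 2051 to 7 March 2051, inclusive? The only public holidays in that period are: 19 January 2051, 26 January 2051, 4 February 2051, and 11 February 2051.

35 working days

16 January 2051 is a Monday.
From 16 January 2051 to 7 March 2051 is 51 days inclusive.
51 = 7 × 7 + 2, so there are 7 full weeks plus 2 extra days.
Each full week contributes 5 weekdays (Mon–Fri): 7 × 5 = 35.
The 2 extra days are Monday, Tuesday — 2 of them qualify.
Total: 35 + 2 = 37.
Holidays: 19 January 2051 (Thu); 26 January 2051 (Thu); 4 February 2051 (Sat); 11 February 2051 (Sat).
2 of the 4 holidays fall on weekdays; the rest are weekends and were already excluded.
Business days: 37 − 2 = 35.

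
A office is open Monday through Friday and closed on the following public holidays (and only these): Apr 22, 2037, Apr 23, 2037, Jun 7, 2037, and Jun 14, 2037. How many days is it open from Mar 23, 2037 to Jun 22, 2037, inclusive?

64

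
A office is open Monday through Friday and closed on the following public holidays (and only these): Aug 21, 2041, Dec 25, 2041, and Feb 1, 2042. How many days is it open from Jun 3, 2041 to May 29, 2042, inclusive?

Jun 3, 2041 is a Monday.
From Jun 3, 2041 to May 29, 2042 is 361 days inclusive.
361 = 7 × 51 + 4, so there are 51 full weeks plus 4 extra days.
Each full week contributes 5 weekdays (Mon–Fri): 51 × 5 = 255.
The 4 extra days are Monday, Tuesday, Wednesday, Thursday — 4 of them qualify.
Total: 255 + 4 = 259.
Holidays: Aug 21, 2041 (Wed); Dec 25, 2041 (Wed); Feb 1, 2042 (Sat).
2 of the 3 holidays fall on weekdays; the rest are weekends and were already excluded.
Business days: 259 − 2 = 257.

257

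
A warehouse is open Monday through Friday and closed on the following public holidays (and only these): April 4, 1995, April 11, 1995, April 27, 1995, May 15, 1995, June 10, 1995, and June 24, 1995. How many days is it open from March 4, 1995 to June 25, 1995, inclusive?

76 working days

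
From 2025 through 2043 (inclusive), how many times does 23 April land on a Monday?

Day of week of April 23 in each year:
2025: Wed, 2026: Thu, 2027: Fri, 2028: Sun, 2029: Mon ✓, 2030: Tue, 2031: Wed, 2032: Fri, 2033: Sat, 2034: Sun, 2035: Mon ✓, 2036: Wed, 2037: Thu, 2038: Fri, 2039: Sat, 2040: Mon ✓, 2041: Tue, 2042: Wed, 2043: Thu
Mondays: 2029, 2035, 2040.

3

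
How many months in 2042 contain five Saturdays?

4

A month has five Saturdays exactly when Saturday falls within its first (length − 28) days.
Jan: 31 days, starts Wed → 5 of Wed, Thu, Fri
Feb: 28 days, starts Sat → 5 of (none)
Mar: 31 days, starts Sat → 5 of Sat, Sun, Mon ✓
Apr: 30 days, starts Tue → 5 of Tue, Wed
May: 31 days, starts Thu → 5 of Thu, Fri, Sat ✓
Jun: 30 days, starts Sun → 5 of Sun, Mon
Jul: 31 days, starts Tue → 5 of Tue, Wed, Thu
Aug: 31 days, starts Fri → 5 of Fri, Sat, Sun ✓
Sep: 30 days, starts Mon → 5 of Mon, Tue
Oct: 31 days, starts Wed → 5 of Wed, Thu, Fri
Nov: 30 days, starts Sat → 5 of Sat, Sun ✓
Dec: 31 days, starts Mon → 5 of Mon, Tue, Wed
Months with five Saturdays: Mar, May, Aug, Nov.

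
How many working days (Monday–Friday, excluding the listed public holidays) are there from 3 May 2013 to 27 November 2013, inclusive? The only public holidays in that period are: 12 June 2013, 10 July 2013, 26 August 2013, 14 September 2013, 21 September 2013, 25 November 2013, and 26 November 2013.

144 working days

3 May 2013 is a Friday.
That's 209 days from start to end, counting both.
209 = 7 × 29 + 6, so there are 29 full weeks plus 6 extra days.
Each full week contributes 5 weekdays (Mon–Fri): 29 × 5 = 145.
The 6 extra days are Friday, Saturday, Sunday, Monday, Tuesday, Wednesday — 4 of them qualify.
Total: 145 + 4 = 149.
Holidays: 12 June 2013 (Wed); 10 July 2013 (Wed); 26 August 2013 (Mon); 14 September 2013 (Sat); 21 September 2013 (Sat); 25 November 2013 (Mon); 26 November 2013 (Tue).
5 of the 7 holidays fall on weekdays; the rest are weekends and were already excluded.
Business days: 149 − 5 = 144.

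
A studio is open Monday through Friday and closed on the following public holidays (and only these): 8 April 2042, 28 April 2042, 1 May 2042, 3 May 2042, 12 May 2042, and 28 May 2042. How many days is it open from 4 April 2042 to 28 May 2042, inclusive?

4 April 2042 is a Friday.
The range spans 55 days (inclusive of both endpoints).
55 = 7 × 7 + 6, so there are 7 full weeks plus 6 extra days.
Each full week contributes 5 weekdays (Mon–Fri): 7 × 5 = 35.
The 6 extra days are Fri, Sat, Sun, Mon, Tue, Wed — 4 of them qualify.
Total: 35 + 4 = 39.
Holidays: 8 April 2042 (Tue); 28 April 2042 (Mon); 1 May 2042 (Thu); 3 May 2042 (Sat); 12 May 2042 (Mon); 28 May 2042 (Wed).
5 of the 6 holidays fall on weekdays; the rest are weekends and were already excluded.
Business days: 39 − 5 = 34.

34 working days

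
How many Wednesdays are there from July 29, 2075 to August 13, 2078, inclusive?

159

July 29, 2075 is a Monday.
From July 29, 2075 to August 13, 2078 is 1112 days inclusive.
1112 = 7 × 158 + 6, so there are 158 full weeks plus 6 extra days.
Each full week contributes one Wednesday: 158 so far.
The 6 extra days are Mon, Tue, Wed, Thu, Fri, Sat — 1 of them qualifies.
Total: 158 + 1 = 159.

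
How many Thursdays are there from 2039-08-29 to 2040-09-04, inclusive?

2039-08-29 is a Monday.
From 2039-08-29 to 2040-09-04 is 373 days inclusive.
373 = 7 × 53 + 2, so there are 53 full weeks plus 2 extra days.
Each full week contributes one Thursday: 53 so far.
The 2 extra days are Monday, Tuesday — none qualify.
Total: 53 + 0 = 53.

53 Thursdays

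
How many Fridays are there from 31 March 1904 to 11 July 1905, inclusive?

31 March 1904 is a Thursday.
From 31 March 1904 to 11 July 1905 is 468 days inclusive.
468 = 7 × 66 + 6, so there are 66 full weeks plus 6 extra days.
Each full week contributes one Friday: 66 so far.
The 6 extra days are Thursday, Friday, Saturday, Sunday, Monday, Tuesday — 1 of them qualifies.
Total: 66 + 1 = 67.

67 Fridays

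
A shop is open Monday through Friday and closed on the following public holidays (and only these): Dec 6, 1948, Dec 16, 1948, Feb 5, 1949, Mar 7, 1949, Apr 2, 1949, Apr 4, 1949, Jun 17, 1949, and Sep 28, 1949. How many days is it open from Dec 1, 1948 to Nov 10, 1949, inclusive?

241

Dec 1, 1948 is a Wednesday.
That's 345 days from start to end, counting both.
345 = 7 × 49 + 2, so there are 49 full weeks plus 2 extra days.
Each full week contributes 5 weekdays (Mon–Fri): 49 × 5 = 245.
The 2 extra days are Wednesday, Thursday — 2 of them qualify.
Total: 245 + 2 = 247.
Holidays: Dec 6, 1948 (Mon); Dec 16, 1948 (Thu); Feb 5, 1949 (Sat); Mar 7, 1949 (Mon); Apr 2, 1949 (Sat); Apr 4, 1949 (Mon); Jun 17, 1949 (Fri); Sep 28, 1949 (Wed).
6 of the 8 holidays fall on weekdays; the rest are weekends and were already excluded.
Business days: 247 − 6 = 241.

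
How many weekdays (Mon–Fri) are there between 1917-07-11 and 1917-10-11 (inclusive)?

1917-07-11 is a Wednesday.
From 1917-07-11 to 1917-10-11 is 93 days inclusive.
93 = 7 × 13 + 2, so there are 13 full weeks plus 2 extra days.
Each full week contributes 5 weekdays (Mon–Fri): 13 × 5 = 65.
The 2 extra days are Wed, Thu — 2 of them qualify.
Total: 65 + 2 = 67.

67 weekdays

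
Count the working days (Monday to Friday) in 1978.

260 weekdays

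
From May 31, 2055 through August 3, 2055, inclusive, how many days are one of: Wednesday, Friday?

May 31, 2055 is a Monday.
The range spans 65 days (inclusive of both endpoints).
65 = 7 × 9 + 2, so there are 9 full weeks plus 2 extra days.
Each full week contributes 2 days from the set (Wed, Fri): 9 × 2 = 18.
The 2 extra days are Mon, Tue — none qualify.
Total: 18 + 0 = 18.

18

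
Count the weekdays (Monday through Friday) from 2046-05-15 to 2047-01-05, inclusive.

2046-05-15 is a Tuesday.
From 2046-05-15 to 2047-01-05 is 236 days inclusive.
236 = 7 × 33 + 5, so there are 33 full weeks plus 5 extra days.
Each full week contributes 5 weekdays (Mon–Fri): 33 × 5 = 165.
The 5 extra days are Tuesday, Wednesday, Thursday, Friday, Saturday — 4 of them qualify.
Total: 165 + 4 = 169.

169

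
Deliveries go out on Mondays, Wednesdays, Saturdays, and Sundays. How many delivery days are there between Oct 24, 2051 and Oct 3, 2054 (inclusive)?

614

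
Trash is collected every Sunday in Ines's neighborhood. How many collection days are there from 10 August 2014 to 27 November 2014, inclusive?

16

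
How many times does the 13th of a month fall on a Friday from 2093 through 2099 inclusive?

Friday-the-13ths by year:
2093: Feb, Mar, Nov
2094: Aug
2095: May
2096: Jan, Apr, Jul
2097: Sep, Dec
2098: Jun
2099: Feb, Mar, Nov

14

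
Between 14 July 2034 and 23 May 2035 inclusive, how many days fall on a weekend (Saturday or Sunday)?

90

14 July 2034 is a Friday.
From 14 July 2034 to 23 May 2035 is 314 days inclusive.
314 = 7 × 44 + 6, so there are 44 full weeks plus 6 extra days.
Each full week contributes 2 weekend days (Sat, Sun): 44 × 2 = 88.
The 6 extra days are Friday, Saturday, Sunday, Monday, Tuesday, Wednesday — 2 of them qualify.
Total: 88 + 2 = 90.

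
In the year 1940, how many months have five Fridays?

4

A month has five Fridays exactly when Friday falls within its first (length − 28) days.
Jan: 31 days, starts Mon → 5 of Mon, Tue, Wed
Feb: 29 days, starts Thu → 5 of Thu
Mar: 31 days, starts Fri → 5 of Fri, Sat, Sun ✓
Apr: 30 days, starts Mon → 5 of Mon, Tue
May: 31 days, starts Wed → 5 of Wed, Thu, Fri ✓
Jun: 30 days, starts Sat → 5 of Sat, Sun
Jul: 31 days, starts Mon → 5 of Mon, Tue, Wed
Aug: 31 days, starts Thu → 5 of Thu, Fri, Sat ✓
Sep: 30 days, starts Sun → 5 of Sun, Mon
Oct: 31 days, starts Tue → 5 of Tue, Wed, Thu
Nov: 30 days, starts Fri → 5 of Fri, Sat ✓
Dec: 31 days, starts Sun → 5 of Sun, Mon, Tue
Months with five Fridays: Mar, May, Aug, Nov.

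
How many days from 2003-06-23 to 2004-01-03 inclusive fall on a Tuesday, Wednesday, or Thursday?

2003-06-23 is a Monday.
That's 195 days from start to end, counting both.
195 = 7 × 27 + 6, so there are 27 full weeks plus 6 extra days.
Each full week contributes 3 days from the set (Tue, Wed, Thu): 27 × 3 = 81.
The 6 extra days are Monday, Tuesday, Wednesday, Thursday, Friday, Saturday — 3 of them qualify.
Total: 81 + 3 = 84.

84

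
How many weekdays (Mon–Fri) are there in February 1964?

20

1964-02-01 is a Saturday.
That's 29 days from start to end, counting both.
29 = 7 × 4 + 1, so there are 4 full weeks plus 1 extra day.
Each full week contributes 5 weekdays (Mon–Fri): 4 × 5 = 20.
The 1 extra day is Saturday — none qualify.
Total: 20 + 0 = 20.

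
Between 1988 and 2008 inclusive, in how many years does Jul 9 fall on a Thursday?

2

Day of week of July 9 in each year:
1988: Sat, 1989: Sun, 1990: Mon, 1991: Tue, 1992: Thu ✓, 1993: Fri, 1994: Sat, 1995: Sun, 1996: Tue, 1997: Wed, 1998: Thu ✓, 1999: Fri, 2000: Sun, 2001: Mon, 2002: Tue, 2003: Wed, 2004: Fri, 2005: Sat, 2006: Sun, 2007: Mon, 2008: Wed
Thursdays: 1992, 1998.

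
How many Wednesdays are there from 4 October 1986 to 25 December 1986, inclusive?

12 Wednesdays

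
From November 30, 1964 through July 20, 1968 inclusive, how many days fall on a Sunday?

189

November 30, 1964 is a Monday.
The range spans 1329 days (inclusive of both endpoints).
1329 = 7 × 189 + 6, so there are 189 full weeks plus 6 extra days.
Each full week contributes one Sunday: 189 so far.
The 6 extra days are Mon, Tue, Wed, Thu, Fri, Sat — none qualify.
Total: 189 + 0 = 189.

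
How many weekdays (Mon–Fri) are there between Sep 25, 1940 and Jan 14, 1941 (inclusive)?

80 weekdays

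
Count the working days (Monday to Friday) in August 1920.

Aug 1, 1920 is a Sunday.
That's 31 days from start to end, counting both.
31 = 7 × 4 + 3, so there are 4 full weeks plus 3 extra days.
Each full week contributes 5 weekdays (Mon–Fri): 4 × 5 = 20.
The 3 extra days are Sunday, Monday, Tuesday — 2 of them qualify.
Total: 20 + 2 = 22.

22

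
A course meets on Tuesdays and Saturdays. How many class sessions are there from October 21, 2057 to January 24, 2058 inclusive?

27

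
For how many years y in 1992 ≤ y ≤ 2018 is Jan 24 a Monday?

Day of week of January 24 in each year:
1992: Fri, 1993: Sun, 1994: Mon ✓, 1995: Tue, 1996: Wed, 1997: Fri, 1998: Sat, 1999: Sun, 2000: Mon ✓, 2001: Wed, 2002: Thu, 2003: Fri, 2004: Sat, 2005: Mon ✓, 2006: Tue, 2007: Wed, 2008: Thu, 2009: Sat, 2010: Sun, 2011: Mon ✓, 2012: Tue, 2013: Thu, 2014: Fri, 2015: Sat, 2016: Sun, 2017: Tue, 2018: Wed
Mondays: 1994, 2000, 2005, 2011.

4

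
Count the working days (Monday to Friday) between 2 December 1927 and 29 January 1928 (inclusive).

41 weekdays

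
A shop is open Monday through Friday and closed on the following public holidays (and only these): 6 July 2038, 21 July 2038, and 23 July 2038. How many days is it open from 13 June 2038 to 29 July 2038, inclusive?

31 business days

13 June 2038 is a Sunday.
From 13 June 2038 to 29 July 2038 is 47 days inclusive.
47 = 7 × 6 + 5, so there are 6 full weeks plus 5 extra days.
Each full week contributes 5 weekdays (Mon–Fri): 6 × 5 = 30.
The 5 extra days are Sun, Mon, Tue, Wed, Thu — 4 of them qualify.
Total: 30 + 4 = 34.
Holidays: 6 July 2038 (Tue); 21 July 2038 (Wed); 23 July 2038 (Fri).
All 3 holidays fall on weekdays, so subtract 3.
Business days: 34 − 3 = 31.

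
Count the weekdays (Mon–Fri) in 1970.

261

Jan 1, 1970 is a Thursday.
That's 365 days from start to end, counting both.
365 = 7 × 52 + 1, so there are 52 full weeks plus 1 extra day.
Each full week contributes 5 weekdays (Mon–Fri): 52 × 5 = 260.
The 1 extra day is Thu — 1 of them qualifies.
Total: 260 + 1 = 261.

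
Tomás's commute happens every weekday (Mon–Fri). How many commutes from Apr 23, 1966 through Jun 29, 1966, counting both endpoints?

48

Apr 23, 1966 is a Saturday.
That's 68 days from start to end, counting both.
68 = 7 × 9 + 5, so there are 9 full weeks plus 5 extra days.
Each full week contributes 5 weekdays (Mon–Fri): 9 × 5 = 45.
The 5 extra days are Saturday, Sunday, Monday, Tuesday, Wednesday — 3 of them qualify.
Total: 45 + 3 = 48.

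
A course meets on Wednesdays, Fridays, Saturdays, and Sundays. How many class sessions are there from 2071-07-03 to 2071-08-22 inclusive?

30

2071-07-03 is a Friday.
From 2071-07-03 to 2071-08-22 is 51 days inclusive.
51 = 7 × 7 + 2, so there are 7 full weeks plus 2 extra days.
Each full week contributes 4 days from the set (Wed, Fri, Sat, Sun): 7 × 4 = 28.
The 2 extra days are Fri, Sat — 2 of them qualify.
Total: 28 + 2 = 30.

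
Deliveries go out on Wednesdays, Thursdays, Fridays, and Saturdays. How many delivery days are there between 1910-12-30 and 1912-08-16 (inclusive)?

1910-12-30 is a Friday.
From 1910-12-30 to 1912-08-16 is 596 days inclusive.
596 = 7 × 85 + 1, so there are 85 full weeks plus 1 extra day.
Each full week contributes 4 days from the set (Wed, Thu, Fri, Sat): 85 × 4 = 340.
The 1 extra day is Friday — 1 of them qualifies.
Total: 340 + 1 = 341.

341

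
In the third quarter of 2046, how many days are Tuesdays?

Jul 1, 2046 is a Sunday.
From Jul 1, 2046 to Sep 30, 2046 is 92 days inclusive.
92 = 7 × 13 + 1, so there are 13 full weeks plus 1 extra day.
Each full week contributes one Tuesday: 13 so far.
The 1 extra day is Sun — none qualify.
Total: 13 + 0 = 13.

13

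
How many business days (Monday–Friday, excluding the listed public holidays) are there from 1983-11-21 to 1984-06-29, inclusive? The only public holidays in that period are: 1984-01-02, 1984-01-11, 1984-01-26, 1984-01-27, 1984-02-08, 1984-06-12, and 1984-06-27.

153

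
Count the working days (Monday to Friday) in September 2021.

22 weekdays

September 1, 2021 is a Wednesday.
That's 30 days from start to end, counting both.
30 = 7 × 4 + 2, so there are 4 full weeks plus 2 extra days.
Each full week contributes 5 weekdays (Mon–Fri): 4 × 5 = 20.
The 2 extra days are Wed, Thu — 2 of them qualify.
Total: 20 + 2 = 22.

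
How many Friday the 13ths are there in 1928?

The 13th falls on a Friday when the month's 13th has weekday Fri.
Jan 13 is Fri ✓; Feb 13 is Mon; Mar 13 is Tue; Apr 13 is Fri ✓; May 13 is Sun; Jun 13 is Wed; Jul 13 is Fri ✓; Aug 13 is Mon; Sep 13 is Thu; Oct 13 is Sat; Nov 13 is Tue; Dec 13 is Thu.
Friday the 13ths: Jan, Apr, Jul.

3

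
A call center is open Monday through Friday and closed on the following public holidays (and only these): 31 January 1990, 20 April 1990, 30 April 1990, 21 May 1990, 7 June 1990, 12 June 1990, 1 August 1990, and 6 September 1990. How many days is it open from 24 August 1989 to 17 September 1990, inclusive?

270

24 August 1989 is a Thursday.
That's 390 days from start to end, counting both.
390 = 7 × 55 + 5, so there are 55 full weeks plus 5 extra days.
Each full week contributes 5 weekdays (Mon–Fri): 55 × 5 = 275.
The 5 extra days are Thursday, Friday, Saturday, Sunday, Monday — 3 of them qualify.
Total: 275 + 3 = 278.
Holidays: 31 January 1990 (Wed); 20 April 1990 (Fri); 30 April 1990 (Mon); 21 May 1990 (Mon); 7 June 1990 (Thu); 12 June 1990 (Tue); 1 August 1990 (Wed); 6 September 1990 (Thu).
All 8 holidays fall on weekdays, so subtract 8.
Business days: 278 − 8 = 270.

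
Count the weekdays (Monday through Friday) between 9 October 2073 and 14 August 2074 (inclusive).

9 October 2073 is a Monday.
That's 310 days from start to end, counting both.
310 = 7 × 44 + 2, so there are 44 full weeks plus 2 extra days.
Each full week contributes 5 weekdays (Mon–Fri): 44 × 5 = 220.
The 2 extra days are Monday, Tuesday — 2 of them qualify.
Total: 220 + 2 = 222.

222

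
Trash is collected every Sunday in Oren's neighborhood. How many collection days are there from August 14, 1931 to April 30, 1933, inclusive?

90

August 14, 1931 is a Friday.
The range spans 626 days (inclusive of both endpoints).
626 = 7 × 89 + 3, so there are 89 full weeks plus 3 extra days.
Each full week contributes one Sunday: 89 so far.
The 3 extra days are Fri, Sat, Sun — 1 of them qualifies.
Total: 89 + 1 = 90.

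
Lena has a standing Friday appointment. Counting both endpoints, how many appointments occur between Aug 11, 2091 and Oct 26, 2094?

Aug 11, 2091 is a Saturday.
The range spans 1173 days (inclusive of both endpoints).
1173 = 7 × 167 + 4, so there are 167 full weeks plus 4 extra days.
Each full week contributes one Friday: 167 so far.
The 4 extra days are Saturday, Sunday, Monday, Tuesday — none qualify.
Total: 167 + 0 = 167.

167 Fridays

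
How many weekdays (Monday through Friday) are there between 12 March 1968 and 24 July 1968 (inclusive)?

12 March 1968 is a Tuesday.
The range spans 135 days (inclusive of both endpoints).
135 = 7 × 19 + 2, so there are 19 full weeks plus 2 extra days.
Each full week contributes 5 weekdays (Mon–Fri): 19 × 5 = 95.
The 2 extra days are Tue, Wed — 2 of them qualify.
Total: 95 + 2 = 97.

97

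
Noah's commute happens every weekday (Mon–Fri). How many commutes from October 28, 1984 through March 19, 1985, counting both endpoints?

October 28, 1984 is a Sunday.
That's 143 days from start to end, counting both.
143 = 7 × 20 + 3, so there are 20 full weeks plus 3 extra days.
Each full week contributes 5 weekdays (Mon–Fri): 20 × 5 = 100.
The 3 extra days are Sun, Mon, Tue — 2 of them qualify.
Total: 100 + 2 = 102.

102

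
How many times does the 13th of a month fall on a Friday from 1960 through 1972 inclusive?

21

Friday-the-13ths by year:
1960: May
1961: Jan, Oct
1962: Apr, Jul
1963: Sep, Dec
1964: Mar, Nov
1965: Aug
1966: May
1967: Jan, Oct
1968: Sep, Dec
1969: Jun
1970: Feb, Mar, Nov
1971: Aug
1972: Oct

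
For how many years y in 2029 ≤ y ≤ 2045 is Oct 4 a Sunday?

2

Day of week of October 4 in each year:
2029: Thu, 2030: Fri, 2031: Sat, 2032: Mon, 2033: Tue, 2034: Wed, 2035: Thu, 2036: Sat, 2037: Sun ✓, 2038: Mon, 2039: Tue, 2040: Thu, 2041: Fri, 2042: Sat, 2043: Sun ✓, 2044: Tue, 2045: Wed
Sundays: 2037, 2043.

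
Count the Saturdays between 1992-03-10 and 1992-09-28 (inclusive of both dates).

29 Saturdays

1992-03-10 is a Tuesday.
That's 203 days from start to end, counting both.
203 = 7 × 29, so the span is exactly 29 full weeks.
Each full week contributes one Saturday: 29 so far.
Total: 29.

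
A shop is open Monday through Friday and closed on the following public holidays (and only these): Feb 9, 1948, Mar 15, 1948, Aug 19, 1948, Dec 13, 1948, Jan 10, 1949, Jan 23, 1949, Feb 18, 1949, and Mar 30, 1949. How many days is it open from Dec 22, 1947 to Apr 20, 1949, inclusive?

341

Dec 22, 1947 is a Monday.
That's 486 days from start to end, counting both.
486 = 7 × 69 + 3, so there are 69 full weeks plus 3 extra days.
Each full week contributes 5 weekdays (Mon–Fri): 69 × 5 = 345.
The 3 extra days are Monday, Tuesday, Wednesday — 3 of them qualify.
Total: 345 + 3 = 348.
Holidays: Feb 9, 1948 (Mon); Mar 15, 1948 (Mon); Aug 19, 1948 (Thu); Dec 13, 1948 (Mon); Jan 10, 1949 (Mon); Jan 23, 1949 (Sun); Feb 18, 1949 (Fri); Mar 30, 1949 (Wed).
7 of the 8 holidays fall on weekdays; the rest are weekends and were already excluded.
Business days: 348 − 7 = 341.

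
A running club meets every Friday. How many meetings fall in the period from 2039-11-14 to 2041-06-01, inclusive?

81 Fridays

2039-11-14 is a Monday.
The range spans 566 days (inclusive of both endpoints).
566 = 7 × 80 + 6, so there are 80 full weeks plus 6 extra days.
Each full week contributes one Friday: 80 so far.
The 6 extra days are Monday, Tuesday, Wednesday, Thursday, Friday, Saturday — 1 of them qualifies.
Total: 80 + 1 = 81.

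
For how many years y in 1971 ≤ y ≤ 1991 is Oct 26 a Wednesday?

3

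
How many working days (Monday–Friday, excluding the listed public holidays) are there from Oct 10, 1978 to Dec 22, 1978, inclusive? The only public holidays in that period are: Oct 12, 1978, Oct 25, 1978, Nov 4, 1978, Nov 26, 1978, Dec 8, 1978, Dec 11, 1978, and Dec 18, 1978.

Oct 10, 1978 is a Tuesday.
From Oct 10, 1978 to Dec 22, 1978 is 74 days inclusive.
74 = 7 × 10 + 4, so there are 10 full weeks plus 4 extra days.
Each full week contributes 5 weekdays (Mon–Fri): 10 × 5 = 50.
The 4 extra days are Tuesday, Wednesday, Thursday, Friday — 4 of them qualify.
Total: 50 + 4 = 54.
Holidays: Oct 12, 1978 (Thu); Oct 25, 1978 (Wed); Nov 4, 1978 (Sat); Nov 26, 1978 (Sun); Dec 8, 1978 (Fri); Dec 11, 1978 (Mon); Dec 18, 1978 (Mon).
5 of the 7 holidays fall on weekdays; the rest are weekends and were already excluded.
Business days: 54 − 5 = 49.

49 working days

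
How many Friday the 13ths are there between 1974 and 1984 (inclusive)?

19

Friday-the-13ths by year:
1974: Sep, Dec
1975: Jun
1976: Feb, Aug
1977: May
1978: Jan, Oct
1979: Apr, Jul
1980: Jun
1981: Feb, Mar, Nov
1982: Aug
1983: May
1984: Jan, Apr, Jul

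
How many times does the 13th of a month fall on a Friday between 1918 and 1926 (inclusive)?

Friday-the-13ths by year:
1918: Sep, Dec
1919: Jun
1920: Feb, Aug
1921: May
1922: Jan, Oct
1923: Apr, Jul
1924: Jun
1925: Feb, Mar, Nov
1926: Aug

15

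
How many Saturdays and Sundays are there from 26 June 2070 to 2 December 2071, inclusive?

150

26 June 2070 is a Thursday.
From 26 June 2070 to 2 December 2071 is 525 days inclusive.
525 = 7 × 75, so the span is exactly 75 full weeks.
Each full week contributes 2 weekend days (Sat, Sun): 75 × 2 = 150.
Total: 150.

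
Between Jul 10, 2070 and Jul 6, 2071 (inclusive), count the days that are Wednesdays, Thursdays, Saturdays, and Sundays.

207

Jul 10, 2070 is a Thursday.
The range spans 362 days (inclusive of both endpoints).
362 = 7 × 51 + 5, so there are 51 full weeks plus 5 extra days.
Each full week contributes 4 days from the set (Wed, Thu, Sat, Sun): 51 × 4 = 204.
The 5 extra days are Thu, Fri, Sat, Sun, Mon — 3 of them qualify.
Total: 204 + 3 = 207.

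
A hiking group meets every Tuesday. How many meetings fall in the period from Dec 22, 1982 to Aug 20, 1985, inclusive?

Dec 22, 1982 is a Wednesday.
That's 973 days from start to end, counting both.
973 = 7 × 139, so the span is exactly 139 full weeks.
Each full week contributes one Tuesday: 139 so far.

139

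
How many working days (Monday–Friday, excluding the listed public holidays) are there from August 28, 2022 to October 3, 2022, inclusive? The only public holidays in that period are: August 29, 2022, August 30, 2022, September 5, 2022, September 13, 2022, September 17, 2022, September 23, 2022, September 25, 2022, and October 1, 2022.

21 working days

August 28, 2022 is a Sunday.
From August 28, 2022 to October 3, 2022 is 37 days inclusive.
37 = 7 × 5 + 2, so there are 5 full weeks plus 2 extra days.
Each full week contributes 5 weekdays (Mon–Fri): 5 × 5 = 25.
The 2 extra days are Sunday, Monday — 1 of them qualifies.
Total: 25 + 1 = 26.
Holidays: August 29, 2022 (Mon); August 30, 2022 (Tue); September 5, 2022 (Mon); September 13, 2022 (Tue); September 17, 2022 (Sat); September 23, 2022 (Fri); September 25, 2022 (Sun); October 1, 2022 (Sat).
5 of the 8 holidays fall on weekdays; the rest are weekends and were already excluded.
Business days: 26 − 5 = 21.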